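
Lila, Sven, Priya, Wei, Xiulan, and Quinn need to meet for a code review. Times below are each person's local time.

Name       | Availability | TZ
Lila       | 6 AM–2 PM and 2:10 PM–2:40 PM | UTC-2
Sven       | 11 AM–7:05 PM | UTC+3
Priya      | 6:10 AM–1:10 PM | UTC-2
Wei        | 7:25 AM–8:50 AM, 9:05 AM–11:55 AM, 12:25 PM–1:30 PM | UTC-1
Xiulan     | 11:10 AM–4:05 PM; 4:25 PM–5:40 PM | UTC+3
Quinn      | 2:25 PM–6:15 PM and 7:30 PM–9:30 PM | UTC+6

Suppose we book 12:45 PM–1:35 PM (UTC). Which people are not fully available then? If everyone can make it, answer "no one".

Lila in UTC: 08:00-16:00, 16:10-16:40 (add 2h to convert from UTC-2).
Sven in UTC: 08:00-16:05 (subtract 3h to convert from UTC+3).
Priya in UTC: 08:10-15:10 (add 2h to convert from UTC-2).
Wei in UTC: 08:25-09:50, 10:05-12:55, 13:25-14:30 (add 1h to convert from UTC-1).
Xiulan in UTC: 08:10-13:05, 13:25-14:40 (subtract 3h to convert from UTC+3).
Quinn in UTC: 08:25-12:15, 13:30-15:30 (subtract 6h to convert from UTC+6).
Lila: free for 12:45-13:35. Sven: free for 12:45-13:35. Priya: free for 12:45-13:35. Wei: not fully free for 12:45-13:35. Xiulan: not fully free for 12:45-13:35. Quinn: not fully free for 12:45-13:35.

Quinn, Wei, Xiulan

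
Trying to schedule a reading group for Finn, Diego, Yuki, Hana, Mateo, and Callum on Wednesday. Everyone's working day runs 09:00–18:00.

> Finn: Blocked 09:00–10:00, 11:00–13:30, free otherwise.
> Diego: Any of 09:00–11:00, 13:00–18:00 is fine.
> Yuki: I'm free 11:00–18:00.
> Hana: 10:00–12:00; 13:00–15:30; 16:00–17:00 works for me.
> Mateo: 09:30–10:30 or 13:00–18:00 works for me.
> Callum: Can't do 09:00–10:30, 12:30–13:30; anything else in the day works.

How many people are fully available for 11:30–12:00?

3

Finn free: 10:00-11:00, 13:30-18:00 (invert busy blocks within the working day).
Diego free: 09:00-11:00, 13:00-18:00.
Yuki free: 11:00-18:00.
Hana free: 10:00-12:00, 13:00-15:30, 16:00-17:00.
Mateo free: 09:30-10:30, 13:00-18:00.
Callum free: 10:30-12:30, 13:30-18:00 (invert busy blocks within the working day).
Yuki, Hana, and Callum can make the full 11:30-12:00 slot — that's 3.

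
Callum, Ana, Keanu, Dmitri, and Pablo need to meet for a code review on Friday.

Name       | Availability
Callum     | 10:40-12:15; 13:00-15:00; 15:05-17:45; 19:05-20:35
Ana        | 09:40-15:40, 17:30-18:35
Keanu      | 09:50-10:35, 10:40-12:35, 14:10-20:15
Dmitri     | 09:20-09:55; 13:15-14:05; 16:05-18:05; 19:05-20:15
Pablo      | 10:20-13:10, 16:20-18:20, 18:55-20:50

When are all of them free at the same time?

Callum ∩ Ana: 10:40-12:15, 13:00-15:00, 15:05-15:40, 17:30-17:45.
Callum ∩ Ana ∩ Keanu: 10:40-12:15, 14:10-15:00, 15:05-15:40, 17:30-17:45.
Callum ∩ Ana ∩ Keanu ∩ Dmitri: 17:30-17:45.
Callum ∩ Ana ∩ Keanu ∩ Dmitri ∩ Pablo: 17:30-17:45.

17:30-17:45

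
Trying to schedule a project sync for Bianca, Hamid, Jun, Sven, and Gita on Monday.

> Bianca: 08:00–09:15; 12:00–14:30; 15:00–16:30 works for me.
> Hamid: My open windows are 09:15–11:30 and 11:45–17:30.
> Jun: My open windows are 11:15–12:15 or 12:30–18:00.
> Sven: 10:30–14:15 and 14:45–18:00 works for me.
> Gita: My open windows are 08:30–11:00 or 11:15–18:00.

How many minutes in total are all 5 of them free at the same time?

Bianca ∩ Hamid: 12:00-14:30, 15:00-16:30.
Bianca ∩ Hamid ∩ Jun: 12:00-12:15, 12:30-14:30, 15:00-16:30.
Bianca ∩ Hamid ∩ Jun ∩ Sven: 12:00-12:15, 12:30-14:15, 15:00-16:30.
Bianca ∩ Hamid ∩ Jun ∩ Sven ∩ Gita: 12:00-12:15, 12:30-14:15, 15:00-16:30.
Summing the common windows: 15 + 105 + 90 = 210 minutes.

210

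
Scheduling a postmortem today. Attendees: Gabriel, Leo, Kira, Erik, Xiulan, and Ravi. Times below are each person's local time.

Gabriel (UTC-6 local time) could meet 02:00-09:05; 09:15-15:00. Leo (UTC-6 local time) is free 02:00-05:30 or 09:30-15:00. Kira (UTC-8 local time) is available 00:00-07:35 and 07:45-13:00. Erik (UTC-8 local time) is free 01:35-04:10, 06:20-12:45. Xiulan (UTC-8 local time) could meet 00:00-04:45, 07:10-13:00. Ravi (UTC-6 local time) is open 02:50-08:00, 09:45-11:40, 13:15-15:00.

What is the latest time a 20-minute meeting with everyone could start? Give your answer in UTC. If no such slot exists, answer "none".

20:25

Gabriel in UTC: 08:00-15:05, 15:15-21:00 (add 6h to convert from UTC-6).
Leo in UTC: 08:00-11:30, 15:30-21:00 (add 6h to convert from UTC-6).
Kira in UTC: 08:00-15:35, 15:45-21:00 (add 8h to convert from UTC-8).
Erik in UTC: 09:35-12:10, 14:20-20:45 (add 8h to convert from UTC-8).
Xiulan in UTC: 08:00-12:45, 15:10-21:00 (add 8h to convert from UTC-8).
Ravi in UTC: 08:50-14:00, 15:45-17:40, 19:15-21:00 (add 6h to convert from UTC-6).
Gabriel ∩ Leo: 08:00-11:30, 15:30-21:00.
Gabriel ∩ Leo ∩ Kira: 08:00-11:30, 15:30-15:35, 15:45-21:00.
Gabriel ∩ Leo ∩ Kira ∩ Erik: 09:35-11:30, 15:30-15:35, 15:45-20:45.
Gabriel ∩ Leo ∩ Kira ∩ Erik ∩ Xiulan: 09:35-11:30, 15:30-15:35, 15:45-20:45.
Gabriel ∩ Leo ∩ Kira ∩ Erik ∩ Xiulan ∩ Ravi: 09:35-11:30, 15:45-17:40, 19:15-20:45.
Those are the intersection windows.
The last common window of at least 20 minutes is 19:15-20:45; a 20-minute meeting can start as late as 20:25 and still end by 20:45.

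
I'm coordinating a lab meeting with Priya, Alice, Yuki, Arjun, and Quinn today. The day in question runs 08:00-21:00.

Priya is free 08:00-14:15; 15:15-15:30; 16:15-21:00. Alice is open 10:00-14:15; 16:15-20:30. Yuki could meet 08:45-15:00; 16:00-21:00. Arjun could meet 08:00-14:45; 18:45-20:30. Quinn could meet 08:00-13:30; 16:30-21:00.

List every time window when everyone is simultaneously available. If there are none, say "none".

Priya ∩ Alice: 10:00-14:15, 16:15-20:30.
Priya ∩ Alice ∩ Yuki: 10:00-14:15, 16:15-20:30.
Priya ∩ Alice ∩ Yuki ∩ Arjun: 10:00-14:15, 18:45-20:30.
Priya ∩ Alice ∩ Yuki ∩ Arjun ∩ Quinn: 10:00-13:30, 18:45-20:30.
So the common availability across everyone is 10:00-13:30, 18:45-20:30.

10:00-13:30, 18:45-20:30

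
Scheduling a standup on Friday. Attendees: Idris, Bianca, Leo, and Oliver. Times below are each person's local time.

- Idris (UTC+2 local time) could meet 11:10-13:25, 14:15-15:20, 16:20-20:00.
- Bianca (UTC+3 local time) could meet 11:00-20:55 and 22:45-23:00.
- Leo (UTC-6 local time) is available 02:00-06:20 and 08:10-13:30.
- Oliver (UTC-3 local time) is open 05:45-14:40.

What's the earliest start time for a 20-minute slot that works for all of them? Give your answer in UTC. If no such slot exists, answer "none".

Idris in UTC: 09:10-11:25, 12:15-13:20, 14:20-18:00 (subtract 2h to convert from UTC+2).
Bianca in UTC: 08:00-17:55, 19:45-20:00 (subtract 3h to convert from UTC+3).
Leo in UTC: 08:00-12:20, 14:10-19:30 (add 6h to convert from UTC-6).
Oliver in UTC: 08:45-17:40 (add 3h to convert from UTC-3).
Idris ∩ Bianca: 09:10-11:25, 12:15-13:20, 14:20-17:55.
Idris ∩ Bianca ∩ Leo: 09:10-11:25, 12:15-12:20, 14:20-17:55.
Idris ∩ Bianca ∩ Leo ∩ Oliver: 09:10-11:25, 12:15-12:20, 14:20-17:40.
So the common availability across everyone is 09:10-11:25, 12:15-12:20, 14:20-17:40.
The first common window of at least 20 minutes is 09:10-11:25, so the earliest start is 09:10.

09:10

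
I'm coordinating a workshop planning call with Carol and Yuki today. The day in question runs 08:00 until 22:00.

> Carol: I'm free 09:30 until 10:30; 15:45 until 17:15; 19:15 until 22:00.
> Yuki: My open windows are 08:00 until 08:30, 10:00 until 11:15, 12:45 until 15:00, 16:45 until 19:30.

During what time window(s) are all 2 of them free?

Carol ∩ Yuki: 10:00-10:30, 16:45-17:15, 19:15-19:30.
Those are the intersection windows.

10:00-10:30, 16:45-17:15, 19:15-19:30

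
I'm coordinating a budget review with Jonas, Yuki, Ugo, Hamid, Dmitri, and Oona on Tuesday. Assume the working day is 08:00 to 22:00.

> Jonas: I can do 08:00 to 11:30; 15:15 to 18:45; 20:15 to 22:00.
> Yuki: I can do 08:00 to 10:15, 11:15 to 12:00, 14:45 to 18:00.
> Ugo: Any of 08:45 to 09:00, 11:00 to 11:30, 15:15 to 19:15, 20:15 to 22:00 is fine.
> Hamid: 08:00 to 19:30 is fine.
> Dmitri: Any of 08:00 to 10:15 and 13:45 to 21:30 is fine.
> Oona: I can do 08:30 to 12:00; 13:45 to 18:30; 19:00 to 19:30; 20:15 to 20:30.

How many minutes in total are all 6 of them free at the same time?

Jonas ∩ Yuki: 08:00-10:15, 11:15-11:30, 15:15-18:00.
Jonas ∩ Yuki ∩ Ugo: 08:45-09:00, 11:15-11:30, 15:15-18:00.
Jonas ∩ Yuki ∩ Ugo ∩ Hamid: 08:45-09:00, 11:15-11:30, 15:15-18:00.
Jonas ∩ Yuki ∩ Ugo ∩ Hamid ∩ Dmitri: 08:45-09:00, 15:15-18:00.
Jonas ∩ Yuki ∩ Ugo ∩ Hamid ∩ Dmitri ∩ Oona: 08:45-09:00, 15:15-18:00.
Summing the common windows: 15 + 165 = 180 minutes.

180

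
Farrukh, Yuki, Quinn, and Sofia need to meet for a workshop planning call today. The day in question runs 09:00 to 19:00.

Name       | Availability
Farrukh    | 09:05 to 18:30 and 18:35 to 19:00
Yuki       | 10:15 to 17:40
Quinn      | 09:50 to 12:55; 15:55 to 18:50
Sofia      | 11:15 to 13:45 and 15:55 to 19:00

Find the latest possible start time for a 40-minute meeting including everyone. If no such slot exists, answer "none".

17:00

Farrukh ∩ Yuki: 10:15-17:40.
Farrukh ∩ Yuki ∩ Quinn: 10:15-12:55, 15:55-17:40.
Farrukh ∩ Yuki ∩ Quinn ∩ Sofia: 11:15-12:55, 15:55-17:40.
Those are the intersection windows.
The last common window of at least 40 minutes is 15:55-17:40; a 40-minute meeting can start as late as 17:00 and still end by 17:40.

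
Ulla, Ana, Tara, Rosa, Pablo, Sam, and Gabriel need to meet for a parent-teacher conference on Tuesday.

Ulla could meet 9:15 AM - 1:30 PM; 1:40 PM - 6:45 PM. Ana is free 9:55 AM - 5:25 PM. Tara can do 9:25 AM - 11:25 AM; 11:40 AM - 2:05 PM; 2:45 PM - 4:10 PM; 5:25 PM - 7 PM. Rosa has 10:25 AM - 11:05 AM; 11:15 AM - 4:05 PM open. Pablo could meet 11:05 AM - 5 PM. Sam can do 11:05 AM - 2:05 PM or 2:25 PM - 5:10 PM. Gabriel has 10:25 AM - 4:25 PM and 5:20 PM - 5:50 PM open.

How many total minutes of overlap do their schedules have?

225

Ulla ∩ Ana: 09:55-13:30, 13:40-17:25.
Ulla ∩ Ana ∩ Tara: 09:55-11:25, 11:40-13:30, 13:40-14:05, 14:45-16:10.
Ulla ∩ Ana ∩ Tara ∩ Rosa: 10:25-11:05, 11:15-11:25, 11:40-13:30, 13:40-14:05, 14:45-16:05.
Ulla ∩ Ana ∩ Tara ∩ Rosa ∩ Pablo: 11:15-11:25, 11:40-13:30, 13:40-14:05, 14:45-16:05.
Ulla ∩ Ana ∩ Tara ∩ Rosa ∩ Pablo ∩ Sam: 11:15-11:25, 11:40-13:30, 13:40-14:05, 14:45-16:05.
Ulla ∩ Ana ∩ Tara ∩ Rosa ∩ Pablo ∩ Sam ∩ Gabriel: 11:15-11:25, 11:40-13:30, 13:40-14:05, 14:45-16:05.
Summing the common windows: 10 + 110 + 25 + 80 = 225 minutes.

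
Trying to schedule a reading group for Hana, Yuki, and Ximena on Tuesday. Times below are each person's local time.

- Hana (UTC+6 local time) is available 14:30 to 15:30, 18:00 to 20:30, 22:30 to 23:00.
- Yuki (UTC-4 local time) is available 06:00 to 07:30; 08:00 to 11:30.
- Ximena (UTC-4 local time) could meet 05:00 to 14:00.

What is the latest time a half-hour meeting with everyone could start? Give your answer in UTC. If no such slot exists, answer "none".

14:00

Hana in UTC: 08:30-09:30, 12:00-14:30, 16:30-17:00 (subtract 6h to convert from UTC+6).
Yuki in UTC: 10:00-11:30, 12:00-15:30 (add 4h to convert from UTC-4).
Ximena in UTC: 09:00-18:00 (add 4h to convert from UTC-4).
Hana ∩ Yuki: 12:00-14:30.
Hana ∩ Yuki ∩ Ximena: 12:00-14:30.
The last common window of at least 30 minutes is 12:00-14:30; a 30-minute meeting can start as late as 14:00 and still end by 14:30.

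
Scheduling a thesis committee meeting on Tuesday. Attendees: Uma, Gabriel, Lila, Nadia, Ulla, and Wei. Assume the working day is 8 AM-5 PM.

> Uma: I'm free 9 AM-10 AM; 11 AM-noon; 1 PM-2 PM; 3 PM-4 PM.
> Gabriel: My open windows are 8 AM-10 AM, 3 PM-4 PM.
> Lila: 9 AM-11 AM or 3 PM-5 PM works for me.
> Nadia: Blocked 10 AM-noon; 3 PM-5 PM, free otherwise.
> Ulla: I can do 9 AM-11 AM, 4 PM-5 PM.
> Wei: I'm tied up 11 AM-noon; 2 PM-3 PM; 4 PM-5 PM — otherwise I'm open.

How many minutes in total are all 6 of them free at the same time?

Uma free: 09:00-10:00, 11:00-12:00, 13:00-14:00, 15:00-16:00.
Gabriel free: 08:00-10:00, 15:00-16:00.
Lila free: 09:00-11:00, 15:00-17:00.
Nadia free: 08:00-10:00, 12:00-15:00 (invert busy blocks within the working day).
Ulla free: 09:00-11:00, 16:00-17:00.
Wei free: 08:00-11:00, 12:00-14:00, 15:00-16:00 (invert busy blocks within the working day).
Uma ∩ Gabriel: 09:00-10:00, 15:00-16:00.
Uma ∩ Gabriel ∩ Lila: 09:00-10:00, 15:00-16:00.
Uma ∩ Gabriel ∩ Lila ∩ Nadia: 09:00-10:00.
Uma ∩ Gabriel ∩ Lila ∩ Nadia ∩ Ulla: 09:00-10:00.
Uma ∩ Gabriel ∩ Lila ∩ Nadia ∩ Ulla ∩ Wei: 09:00-10:00.
So the common availability across everyone is 09:00-10:00.
That's a single block of 60 minutes.

60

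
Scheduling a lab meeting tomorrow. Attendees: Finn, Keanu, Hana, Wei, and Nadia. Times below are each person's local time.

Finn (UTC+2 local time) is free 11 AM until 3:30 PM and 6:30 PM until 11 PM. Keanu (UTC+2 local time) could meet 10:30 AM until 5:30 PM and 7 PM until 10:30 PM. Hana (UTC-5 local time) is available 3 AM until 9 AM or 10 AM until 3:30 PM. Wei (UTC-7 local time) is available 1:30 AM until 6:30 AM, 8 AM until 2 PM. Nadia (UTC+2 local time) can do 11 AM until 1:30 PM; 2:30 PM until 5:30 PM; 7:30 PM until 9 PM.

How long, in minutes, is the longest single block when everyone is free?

Finn in UTC: 09:00-13:30, 16:30-21:00 (subtract 2h to convert from UTC+2).
Keanu in UTC: 08:30-15:30, 17:00-20:30 (subtract 2h to convert from UTC+2).
Hana in UTC: 08:00-14:00, 15:00-20:30 (add 5h to convert from UTC-5).
Wei in UTC: 08:30-13:30, 15:00-21:00 (add 7h to convert from UTC-7).
Nadia in UTC: 09:00-11:30, 12:30-15:30, 17:30-19:00 (subtract 2h to convert from UTC+2).
Finn ∩ Keanu: 09:00-13:30, 17:00-20:30.
Finn ∩ Keanu ∩ Hana: 09:00-13:30, 17:00-20:30.
Finn ∩ Keanu ∩ Hana ∩ Wei: 09:00-13:30, 17:00-20:30.
Finn ∩ Keanu ∩ Hana ∩ Wei ∩ Nadia: 09:00-11:30, 12:30-13:30, 17:30-19:00.
So the common availability across everyone is 09:00-11:30, 12:30-13:30, 17:30-19:00.
The longest is 09:00-11:30 at 150 minutes.

150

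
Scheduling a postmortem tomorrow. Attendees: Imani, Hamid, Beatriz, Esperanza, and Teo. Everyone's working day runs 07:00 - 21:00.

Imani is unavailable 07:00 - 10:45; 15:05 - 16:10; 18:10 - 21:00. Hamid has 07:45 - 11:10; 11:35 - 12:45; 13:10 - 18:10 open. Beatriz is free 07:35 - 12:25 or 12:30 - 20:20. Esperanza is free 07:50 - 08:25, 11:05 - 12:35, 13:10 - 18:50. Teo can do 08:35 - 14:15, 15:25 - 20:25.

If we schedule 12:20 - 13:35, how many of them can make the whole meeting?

2

Imani free: 10:45-15:05, 16:10-18:10 (invert busy blocks within the working day).
Hamid free: 07:45-11:10, 11:35-12:45, 13:10-18:10.
Beatriz free: 07:35-12:25, 12:30-20:20.
Esperanza free: 07:50-08:25, 11:05-12:35, 13:10-18:50.
Teo free: 08:35-14:15, 15:25-20:25.
Imani and Teo can make the full 12:20-13:35 slot — that's 2.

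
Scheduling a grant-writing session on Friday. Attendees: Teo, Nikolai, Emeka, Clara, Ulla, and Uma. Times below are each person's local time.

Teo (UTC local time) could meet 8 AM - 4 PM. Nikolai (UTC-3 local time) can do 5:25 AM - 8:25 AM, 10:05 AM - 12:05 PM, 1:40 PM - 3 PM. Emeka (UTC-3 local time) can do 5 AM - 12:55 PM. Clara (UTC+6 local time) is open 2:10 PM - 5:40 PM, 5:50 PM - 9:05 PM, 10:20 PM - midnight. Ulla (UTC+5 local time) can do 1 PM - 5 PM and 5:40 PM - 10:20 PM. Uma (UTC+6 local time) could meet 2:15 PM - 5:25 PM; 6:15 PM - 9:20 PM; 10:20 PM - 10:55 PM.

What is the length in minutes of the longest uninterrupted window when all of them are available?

Teo in UTC: 08:00-16:00.
Nikolai in UTC: 08:25-11:25, 13:05-15:05, 16:40-18:00 (add 3h to convert from UTC-3).
Emeka in UTC: 08:00-15:55 (add 3h to convert from UTC-3).
Clara in UTC: 08:10-11:40, 11:50-15:05, 16:20-18:00 (subtract 6h to convert from UTC+6).
Ulla in UTC: 08:00-12:00, 12:40-17:20 (subtract 5h to convert from UTC+5).
Uma in UTC: 08:15-11:25, 12:15-15:20, 16:20-16:55 (subtract 6h to convert from UTC+6).
Teo ∩ Nikolai: 08:25-11:25, 13:05-15:05.
Teo ∩ Nikolai ∩ Emeka: 08:25-11:25, 13:05-15:05.
Teo ∩ Nikolai ∩ Emeka ∩ Clara: 08:25-11:25, 13:05-15:05.
Teo ∩ Nikolai ∩ Emeka ∩ Clara ∩ Ulla: 08:25-11:25, 13:05-15:05.
Teo ∩ Nikolai ∩ Emeka ∩ Clara ∩ Ulla ∩ Uma: 08:25-11:25, 13:05-15:05.
So the common availability across everyone is 08:25-11:25, 13:05-15:05.
The longest is 08:25-11:25 at 180 minutes.

180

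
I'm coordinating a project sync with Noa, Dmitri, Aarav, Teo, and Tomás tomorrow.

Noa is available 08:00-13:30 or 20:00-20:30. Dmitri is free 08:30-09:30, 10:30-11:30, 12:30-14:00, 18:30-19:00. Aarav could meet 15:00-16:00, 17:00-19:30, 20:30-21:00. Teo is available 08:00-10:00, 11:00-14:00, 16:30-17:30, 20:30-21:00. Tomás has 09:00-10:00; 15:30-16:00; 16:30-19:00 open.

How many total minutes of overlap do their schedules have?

0

Noa ∩ Dmitri: 08:30-09:30, 10:30-11:30, 12:30-13:30.
Noa ∩ Dmitri ∩ Aarav: ∅.
Noa ∩ Dmitri ∩ Aarav ∩ Teo: ∅.
Noa ∩ Dmitri ∩ Aarav ∩ Teo ∩ Tomás: ∅.
There is no time when everyone is free.
There is no common window, so the total is 0 minutes.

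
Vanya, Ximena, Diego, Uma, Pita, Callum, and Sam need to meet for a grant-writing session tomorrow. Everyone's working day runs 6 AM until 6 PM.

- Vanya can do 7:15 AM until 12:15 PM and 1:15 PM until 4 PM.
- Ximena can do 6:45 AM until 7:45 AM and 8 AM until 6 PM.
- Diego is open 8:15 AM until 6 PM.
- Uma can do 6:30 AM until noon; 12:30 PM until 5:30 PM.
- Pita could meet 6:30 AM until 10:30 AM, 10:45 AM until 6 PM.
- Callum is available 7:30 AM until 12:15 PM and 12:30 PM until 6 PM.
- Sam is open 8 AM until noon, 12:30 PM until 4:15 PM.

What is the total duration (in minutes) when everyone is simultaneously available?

375

Vanya ∩ Ximena: 07:15-07:45, 08:00-12:15, 13:15-16:00.
Vanya ∩ Ximena ∩ Diego: 08:15-12:15, 13:15-16:00.
Vanya ∩ Ximena ∩ Diego ∩ Uma: 08:15-12:00, 13:15-16:00.
Vanya ∩ Ximena ∩ Diego ∩ Uma ∩ Pita: 08:15-10:30, 10:45-12:00, 13:15-16:00.
Vanya ∩ Ximena ∩ Diego ∩ Uma ∩ Pita ∩ Callum: 08:15-10:30, 10:45-12:00, 13:15-16:00.
Vanya ∩ Ximena ∩ Diego ∩ Uma ∩ Pita ∩ Callum ∩ Sam: 08:15-10:30, 10:45-12:00, 13:15-16:00.
Those are the intersection windows.
Summing the common windows: 135 + 75 + 165 = 375 minutes.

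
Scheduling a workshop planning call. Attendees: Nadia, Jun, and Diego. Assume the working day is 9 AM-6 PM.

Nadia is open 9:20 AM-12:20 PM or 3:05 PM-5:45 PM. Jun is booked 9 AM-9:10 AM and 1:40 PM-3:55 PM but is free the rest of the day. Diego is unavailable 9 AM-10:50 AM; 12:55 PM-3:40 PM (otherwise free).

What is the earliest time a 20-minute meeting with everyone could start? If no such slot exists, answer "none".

10:50

Nadia free: 09:20-12:20, 15:05-17:45.
Jun free: 09:10-13:40, 15:55-18:00 (invert busy blocks within the working day).
Diego free: 10:50-12:55, 15:40-18:00 (invert busy blocks within the working day).
Nadia ∩ Jun: 09:20-12:20, 15:55-17:45.
Nadia ∩ Jun ∩ Diego: 10:50-12:20, 15:55-17:45.
The first common window of at least 20 minutes is 10:50-12:20, so the earliest start is 10:50.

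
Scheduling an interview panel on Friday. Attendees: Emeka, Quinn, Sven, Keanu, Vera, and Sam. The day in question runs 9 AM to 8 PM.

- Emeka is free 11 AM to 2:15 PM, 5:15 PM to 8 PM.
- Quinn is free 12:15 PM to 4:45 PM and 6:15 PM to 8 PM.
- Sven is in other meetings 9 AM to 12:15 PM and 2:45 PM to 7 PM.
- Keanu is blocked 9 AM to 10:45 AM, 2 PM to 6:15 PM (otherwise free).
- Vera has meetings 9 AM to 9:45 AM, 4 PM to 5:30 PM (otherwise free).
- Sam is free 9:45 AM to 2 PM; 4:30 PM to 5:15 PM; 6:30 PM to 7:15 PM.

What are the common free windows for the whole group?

12:15-14:00, 19:00-19:15

Emeka free: 11:00-14:15, 17:15-20:00.
Quinn free: 12:15-16:45, 18:15-20:00.
Sven free: 12:15-14:45, 19:00-20:00 (invert busy blocks within the working day).
Keanu free: 10:45-14:00, 18:15-20:00 (invert busy blocks within the working day).
Vera free: 09:45-16:00, 17:30-20:00 (invert busy blocks within the working day).
Sam free: 09:45-14:00, 16:30-17:15, 18:30-19:15.
Emeka ∩ Quinn: 12:15-14:15, 18:15-20:00.
Emeka ∩ Quinn ∩ Sven: 12:15-14:15, 19:00-20:00.
Emeka ∩ Quinn ∩ Sven ∩ Keanu: 12:15-14:00, 19:00-20:00.
Emeka ∩ Quinn ∩ Sven ∩ Keanu ∩ Vera: 12:15-14:00, 19:00-20:00.
Emeka ∩ Quinn ∩ Sven ∩ Keanu ∩ Vera ∩ Sam: 12:15-14:00, 19:00-19:15.
Those are the intersection windows.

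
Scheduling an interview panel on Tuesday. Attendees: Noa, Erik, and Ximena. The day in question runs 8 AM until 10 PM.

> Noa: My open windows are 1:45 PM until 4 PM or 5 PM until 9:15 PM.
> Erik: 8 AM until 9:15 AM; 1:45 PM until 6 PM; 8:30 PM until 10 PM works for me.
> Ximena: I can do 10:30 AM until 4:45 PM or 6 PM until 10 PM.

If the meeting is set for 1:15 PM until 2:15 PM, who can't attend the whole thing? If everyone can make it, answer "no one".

Erik, Noa

Noa: not fully free for 13:15-14:15. Erik: not fully free for 13:15-14:15. Ximena: free for 13:15-14:15.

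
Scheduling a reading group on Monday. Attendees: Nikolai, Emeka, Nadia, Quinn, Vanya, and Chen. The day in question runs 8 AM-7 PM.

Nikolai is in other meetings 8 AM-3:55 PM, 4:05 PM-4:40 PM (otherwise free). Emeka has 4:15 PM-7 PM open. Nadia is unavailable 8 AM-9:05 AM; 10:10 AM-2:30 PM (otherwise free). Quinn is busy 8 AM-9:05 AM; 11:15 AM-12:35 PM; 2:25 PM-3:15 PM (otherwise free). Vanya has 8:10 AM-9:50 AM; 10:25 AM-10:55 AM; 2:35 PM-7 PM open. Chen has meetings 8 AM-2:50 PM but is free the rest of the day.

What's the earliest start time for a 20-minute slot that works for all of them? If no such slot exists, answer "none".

Nikolai free: 15:55-16:05, 16:40-19:00 (invert busy blocks within the working day).
Emeka free: 16:15-19:00.
Nadia free: 09:05-10:10, 14:30-19:00 (invert busy blocks within the working day).
Quinn free: 09:05-11:15, 12:35-14:25, 15:15-19:00 (invert busy blocks within the working day).
Vanya free: 08:10-09:50, 10:25-10:55, 14:35-19:00.
Chen free: 14:50-19:00 (invert busy blocks within the working day).
Nikolai ∩ Emeka: 16:40-19:00.
Nikolai ∩ Emeka ∩ Nadia: 16:40-19:00.
Nikolai ∩ Emeka ∩ Nadia ∩ Quinn: 16:40-19:00.
Nikolai ∩ Emeka ∩ Nadia ∩ Quinn ∩ Vanya: 16:40-19:00.
Nikolai ∩ Emeka ∩ Nadia ∩ Quinn ∩ Vanya ∩ Chen: 16:40-19:00.
The first common window of at least 20 minutes is 16:40-19:00, so the earliest start is 16:40.

16:40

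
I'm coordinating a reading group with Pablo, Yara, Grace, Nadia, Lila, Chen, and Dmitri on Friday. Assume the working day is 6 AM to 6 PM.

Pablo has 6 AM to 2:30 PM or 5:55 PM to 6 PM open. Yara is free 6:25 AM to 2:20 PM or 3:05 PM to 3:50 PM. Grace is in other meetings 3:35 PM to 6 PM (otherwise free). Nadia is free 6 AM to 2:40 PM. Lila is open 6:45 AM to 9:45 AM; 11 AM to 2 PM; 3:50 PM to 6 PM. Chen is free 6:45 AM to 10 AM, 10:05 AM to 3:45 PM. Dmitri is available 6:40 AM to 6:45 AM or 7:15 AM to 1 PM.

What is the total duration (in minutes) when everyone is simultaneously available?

Pablo free: 06:00-14:30, 17:55-18:00.
Yara free: 06:25-14:20, 15:05-15:50.
Grace free: 06:00-15:35 (invert busy blocks within the working day).
Nadia free: 06:00-14:40.
Lila free: 06:45-09:45, 11:00-14:00, 15:50-18:00.
Chen free: 06:45-10:00, 10:05-15:45.
Dmitri free: 06:40-06:45, 07:15-13:00.
Pablo ∩ Yara: 06:25-14:20.
Pablo ∩ Yara ∩ Grace: 06:25-14:20.
Pablo ∩ Yara ∩ Grace ∩ Nadia: 06:25-14:20.
Pablo ∩ Yara ∩ Grace ∩ Nadia ∩ Lila: 06:45-09:45, 11:00-14:00.
Pablo ∩ Yara ∩ Grace ∩ Nadia ∩ Lila ∩ Chen: 06:45-09:45, 11:00-14:00.
Pablo ∩ Yara ∩ Grace ∩ Nadia ∩ Lila ∩ Chen ∩ Dmitri: 07:15-09:45, 11:00-13:00.
So the common availability across everyone is 07:15-09:45, 11:00-13:00.
Summing the common windows: 150 + 120 = 270 minutes.

270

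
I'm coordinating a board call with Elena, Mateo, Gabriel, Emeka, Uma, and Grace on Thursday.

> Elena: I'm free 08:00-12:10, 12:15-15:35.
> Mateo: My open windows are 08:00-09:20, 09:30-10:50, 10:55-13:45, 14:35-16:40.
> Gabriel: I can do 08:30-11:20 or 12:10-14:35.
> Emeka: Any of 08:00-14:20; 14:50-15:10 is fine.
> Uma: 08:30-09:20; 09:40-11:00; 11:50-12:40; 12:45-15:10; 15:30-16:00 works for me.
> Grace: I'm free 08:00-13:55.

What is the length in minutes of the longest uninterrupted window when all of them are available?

Elena ∩ Mateo: 08:00-09:20, 09:30-10:50, 10:55-12:10, 12:15-13:45, 14:35-15:35.
Elena ∩ Mateo ∩ Gabriel: 08:30-09:20, 09:30-10:50, 10:55-11:20, 12:15-13:45.
Elena ∩ Mateo ∩ Gabriel ∩ Emeka: 08:30-09:20, 09:30-10:50, 10:55-11:20, 12:15-13:45.
Elena ∩ Mateo ∩ Gabriel ∩ Emeka ∩ Uma: 08:30-09:20, 09:40-10:50, 10:55-11:00, 12:15-12:40, 12:45-13:45.
Elena ∩ Mateo ∩ Gabriel ∩ Emeka ∩ Uma ∩ Grace: 08:30-09:20, 09:40-10:50, 10:55-11:00, 12:15-12:40, 12:45-13:45.
The longest is 09:40-10:50 at 70 minutes.

70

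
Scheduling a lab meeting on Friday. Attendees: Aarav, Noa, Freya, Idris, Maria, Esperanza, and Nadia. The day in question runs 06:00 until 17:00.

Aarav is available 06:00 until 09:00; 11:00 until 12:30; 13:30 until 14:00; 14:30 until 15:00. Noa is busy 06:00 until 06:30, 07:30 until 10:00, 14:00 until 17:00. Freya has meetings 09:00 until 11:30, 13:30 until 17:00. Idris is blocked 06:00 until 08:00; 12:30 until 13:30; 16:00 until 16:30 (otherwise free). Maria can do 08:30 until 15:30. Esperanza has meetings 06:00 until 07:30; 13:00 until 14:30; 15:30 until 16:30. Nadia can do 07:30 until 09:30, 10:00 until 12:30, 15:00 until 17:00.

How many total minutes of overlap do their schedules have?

60

Aarav free: 06:00-09:00, 11:00-12:30, 13:30-14:00, 14:30-15:00.
Noa free: 06:30-07:30, 10:00-14:00 (invert busy blocks within the working day).
Freya free: 06:00-09:00, 11:30-13:30 (invert busy blocks within the working day).
Idris free: 08:00-12:30, 13:30-16:00, 16:30-17:00 (invert busy blocks within the working day).
Maria free: 08:30-15:30.
Esperanza free: 07:30-13:00, 14:30-15:30, 16:30-17:00 (invert busy blocks within the working day).
Nadia free: 07:30-09:30, 10:00-12:30, 15:00-17:00.
Aarav ∩ Noa: 06:30-07:30, 11:00-12:30, 13:30-14:00.
Aarav ∩ Noa ∩ Freya: 06:30-07:30, 11:30-12:30.
Aarav ∩ Noa ∩ Freya ∩ Idris: 11:30-12:30.
Aarav ∩ Noa ∩ Freya ∩ Idris ∩ Maria: 11:30-12:30.
Aarav ∩ Noa ∩ Freya ∩ Idris ∩ Maria ∩ Esperanza: 11:30-12:30.
Aarav ∩ Noa ∩ Freya ∩ Idris ∩ Maria ∩ Esperanza ∩ Nadia: 11:30-12:30.
So the common availability across everyone is 11:30-12:30.
That's a single block of 60 minutes.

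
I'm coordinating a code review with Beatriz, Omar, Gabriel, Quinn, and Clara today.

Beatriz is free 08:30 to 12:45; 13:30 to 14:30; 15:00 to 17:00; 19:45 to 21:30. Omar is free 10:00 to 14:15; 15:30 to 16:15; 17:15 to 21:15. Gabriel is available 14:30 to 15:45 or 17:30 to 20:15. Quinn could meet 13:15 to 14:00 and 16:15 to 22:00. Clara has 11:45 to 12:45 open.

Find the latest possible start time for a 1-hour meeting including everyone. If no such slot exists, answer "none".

none

Beatriz ∩ Omar: 10:00-12:45, 13:30-14:15, 15:30-16:15, 19:45-21:15.
Beatriz ∩ Omar ∩ Gabriel: 15:30-15:45, 19:45-20:15.
Beatriz ∩ Omar ∩ Gabriel ∩ Quinn: 19:45-20:15.
Beatriz ∩ Omar ∩ Gabriel ∩ Quinn ∩ Clara: ∅.
There is no time when everyone is free.
No common window is at least 60 minutes long.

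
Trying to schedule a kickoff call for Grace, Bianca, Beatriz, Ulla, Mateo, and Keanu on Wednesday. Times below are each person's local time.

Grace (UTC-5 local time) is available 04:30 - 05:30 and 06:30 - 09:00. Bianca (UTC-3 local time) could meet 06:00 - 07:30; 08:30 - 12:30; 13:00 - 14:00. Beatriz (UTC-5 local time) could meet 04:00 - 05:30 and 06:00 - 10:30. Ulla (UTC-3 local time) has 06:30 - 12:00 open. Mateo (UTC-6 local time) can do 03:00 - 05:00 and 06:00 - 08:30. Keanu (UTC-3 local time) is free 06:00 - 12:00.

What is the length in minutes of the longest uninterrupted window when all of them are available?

Grace in UTC: 09:30-10:30, 11:30-14:00 (add 5h to convert from UTC-5).
Bianca in UTC: 09:00-10:30, 11:30-15:30, 16:00-17:00 (add 3h to convert from UTC-3).
Beatriz in UTC: 09:00-10:30, 11:00-15:30 (add 5h to convert from UTC-5).
Ulla in UTC: 09:30-15:00 (add 3h to convert from UTC-3).
Mateo in UTC: 09:00-11:00, 12:00-14:30 (add 6h to convert from UTC-6).
Keanu in UTC: 09:00-15:00 (add 3h to convert from UTC-3).
Grace ∩ Bianca: 09:30-10:30, 11:30-14:00.
Grace ∩ Bianca ∩ Beatriz: 09:30-10:30, 11:30-14:00.
Grace ∩ Bianca ∩ Beatriz ∩ Ulla: 09:30-10:30, 11:30-14:00.
Grace ∩ Bianca ∩ Beatriz ∩ Ulla ∩ Mateo: 09:30-10:30, 12:00-14:00.
Grace ∩ Bianca ∩ Beatriz ∩ Ulla ∩ Mateo ∩ Keanu: 09:30-10:30, 12:00-14:00.
Those are the intersection windows.
The longest is 12:00-14:00 at 120 minutes.

120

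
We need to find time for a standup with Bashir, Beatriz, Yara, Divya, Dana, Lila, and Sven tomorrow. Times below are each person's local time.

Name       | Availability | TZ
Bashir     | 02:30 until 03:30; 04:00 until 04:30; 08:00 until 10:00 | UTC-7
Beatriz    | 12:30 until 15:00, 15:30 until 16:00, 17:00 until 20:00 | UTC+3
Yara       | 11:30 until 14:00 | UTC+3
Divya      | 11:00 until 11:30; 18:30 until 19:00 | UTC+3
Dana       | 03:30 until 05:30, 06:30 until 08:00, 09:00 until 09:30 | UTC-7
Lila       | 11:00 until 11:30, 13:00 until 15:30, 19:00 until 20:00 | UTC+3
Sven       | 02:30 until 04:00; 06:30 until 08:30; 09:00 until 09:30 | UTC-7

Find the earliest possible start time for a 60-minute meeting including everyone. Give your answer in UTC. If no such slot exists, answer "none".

none

Bashir in UTC: 09:30-10:30, 11:00-11:30, 15:00-17:00 (add 7h to convert from UTC-7).
Beatriz in UTC: 09:30-12:00, 12:30-13:00, 14:00-17:00 (subtract 3h to convert from UTC+3).
Yara in UTC: 08:30-11:00 (subtract 3h to convert from UTC+3).
Divya in UTC: 08:00-08:30, 15:30-16:00 (subtract 3h to convert from UTC+3).
Dana in UTC: 10:30-12:30, 13:30-15:00, 16:00-16:30 (add 7h to convert from UTC-7).
Lila in UTC: 08:00-08:30, 10:00-12:30, 16:00-17:00 (subtract 3h to convert from UTC+3).
Sven in UTC: 09:30-11:00, 13:30-15:30, 16:00-16:30 (add 7h to convert from UTC-7).
Bashir ∩ Beatriz: 09:30-10:30, 11:00-11:30, 15:00-17:00.
Bashir ∩ Beatriz ∩ Yara: 09:30-10:30.
Bashir ∩ Beatriz ∩ Yara ∩ Divya: ∅.
Bashir ∩ Beatriz ∩ Yara ∩ Divya ∩ Dana: ∅.
Bashir ∩ Beatriz ∩ Yara ∩ Divya ∩ Dana ∩ Lila: ∅.
Bashir ∩ Beatriz ∩ Yara ∩ Divya ∩ Dana ∩ Lila ∩ Sven: ∅.
There is no time when everyone is free.
No common window is at least 60 minutes long.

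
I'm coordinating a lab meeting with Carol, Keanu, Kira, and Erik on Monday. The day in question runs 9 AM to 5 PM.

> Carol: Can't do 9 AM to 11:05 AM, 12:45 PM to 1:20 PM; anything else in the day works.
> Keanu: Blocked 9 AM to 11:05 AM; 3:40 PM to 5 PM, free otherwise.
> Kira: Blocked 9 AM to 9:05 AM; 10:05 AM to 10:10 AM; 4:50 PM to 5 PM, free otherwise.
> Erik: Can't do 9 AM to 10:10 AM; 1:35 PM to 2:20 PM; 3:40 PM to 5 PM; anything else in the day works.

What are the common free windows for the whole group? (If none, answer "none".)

Carol free: 11:05-12:45, 13:20-17:00 (invert busy blocks within the working day).
Keanu free: 11:05-15:40 (invert busy blocks within the working day).
Kira free: 09:05-10:05, 10:10-16:50 (invert busy blocks within the working day).
Erik free: 10:10-13:35, 14:20-15:40 (invert busy blocks within the working day).
Carol ∩ Keanu: 11:05-12:45, 13:20-15:40.
Carol ∩ Keanu ∩ Kira: 11:05-12:45, 13:20-15:40.
Carol ∩ Keanu ∩ Kira ∩ Erik: 11:05-12:45, 13:20-13:35, 14:20-15:40.
Those are the intersection windows.

11:05-12:45, 13:20-13:35, 14:20-15:40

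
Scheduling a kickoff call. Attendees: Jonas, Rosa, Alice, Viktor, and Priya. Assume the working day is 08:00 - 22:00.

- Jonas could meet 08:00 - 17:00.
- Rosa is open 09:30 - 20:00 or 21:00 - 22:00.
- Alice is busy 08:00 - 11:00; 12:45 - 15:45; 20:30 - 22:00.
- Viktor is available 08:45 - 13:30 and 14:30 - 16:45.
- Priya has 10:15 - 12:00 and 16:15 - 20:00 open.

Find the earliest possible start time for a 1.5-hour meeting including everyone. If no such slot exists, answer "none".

Jonas free: 08:00-17:00.
Rosa free: 09:30-20:00, 21:00-22:00.
Alice free: 11:00-12:45, 15:45-20:30 (invert busy blocks within the working day).
Viktor free: 08:45-13:30, 14:30-16:45.
Priya free: 10:15-12:00, 16:15-20:00.
Jonas ∩ Rosa: 09:30-17:00.
Jonas ∩ Rosa ∩ Alice: 11:00-12:45, 15:45-17:00.
Jonas ∩ Rosa ∩ Alice ∩ Viktor: 11:00-12:45, 15:45-16:45.
Jonas ∩ Rosa ∩ Alice ∩ Viktor ∩ Priya: 11:00-12:00, 16:15-16:45.
No common window is at least 90 minutes long.

none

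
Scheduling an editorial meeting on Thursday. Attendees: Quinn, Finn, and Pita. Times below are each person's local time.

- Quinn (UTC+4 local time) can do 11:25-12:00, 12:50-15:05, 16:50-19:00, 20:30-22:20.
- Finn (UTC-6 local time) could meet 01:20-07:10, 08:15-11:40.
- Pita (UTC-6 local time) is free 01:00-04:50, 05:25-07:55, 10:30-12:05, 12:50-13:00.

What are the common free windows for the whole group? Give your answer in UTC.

07:25-08:00, 08:50-10:50, 12:50-13:10, 16:30-17:40

Quinn in UTC: 07:25-08:00, 08:50-11:05, 12:50-15:00, 16:30-18:20 (subtract 4h to convert from UTC+4).
Finn in UTC: 07:20-13:10, 14:15-17:40 (add 6h to convert from UTC-6).
Pita in UTC: 07:00-10:50, 11:25-13:55, 16:30-18:05, 18:50-19:00 (add 6h to convert from UTC-6).
Quinn ∩ Finn: 07:25-08:00, 08:50-11:05, 12:50-13:10, 14:15-15:00, 16:30-17:40.
Quinn ∩ Finn ∩ Pita: 07:25-08:00, 08:50-10:50, 12:50-13:10, 16:30-17:40.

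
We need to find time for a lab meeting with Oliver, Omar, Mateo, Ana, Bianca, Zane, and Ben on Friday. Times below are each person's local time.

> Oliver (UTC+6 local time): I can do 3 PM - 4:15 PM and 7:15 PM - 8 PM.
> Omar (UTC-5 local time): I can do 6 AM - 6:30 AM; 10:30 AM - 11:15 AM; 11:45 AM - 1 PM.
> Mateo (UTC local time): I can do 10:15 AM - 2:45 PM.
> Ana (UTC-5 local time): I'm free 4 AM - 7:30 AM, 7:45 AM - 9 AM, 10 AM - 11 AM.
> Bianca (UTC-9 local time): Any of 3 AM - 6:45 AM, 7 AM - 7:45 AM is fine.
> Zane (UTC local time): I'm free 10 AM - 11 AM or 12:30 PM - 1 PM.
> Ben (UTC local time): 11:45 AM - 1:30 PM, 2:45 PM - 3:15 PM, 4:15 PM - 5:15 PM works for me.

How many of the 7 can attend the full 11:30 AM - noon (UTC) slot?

2

Oliver in UTC: 09:00-10:15, 13:15-14:00 (subtract 6h to convert from UTC+6).
Omar in UTC: 11:00-11:30, 15:30-16:15, 16:45-18:00 (add 5h to convert from UTC-5).
Mateo in UTC: 10:15-14:45.
Ana in UTC: 09:00-12:30, 12:45-14:00, 15:00-16:00 (add 5h to convert from UTC-5).
Bianca in UTC: 12:00-15:45, 16:00-16:45 (add 9h to convert from UTC-9).
Zane in UTC: 10:00-11:00, 12:30-13:00.
Ben in UTC: 11:45-13:30, 14:45-15:15, 16:15-17:15.
Mateo and Ana can make the full 11:30-12:00 slot — that's 2.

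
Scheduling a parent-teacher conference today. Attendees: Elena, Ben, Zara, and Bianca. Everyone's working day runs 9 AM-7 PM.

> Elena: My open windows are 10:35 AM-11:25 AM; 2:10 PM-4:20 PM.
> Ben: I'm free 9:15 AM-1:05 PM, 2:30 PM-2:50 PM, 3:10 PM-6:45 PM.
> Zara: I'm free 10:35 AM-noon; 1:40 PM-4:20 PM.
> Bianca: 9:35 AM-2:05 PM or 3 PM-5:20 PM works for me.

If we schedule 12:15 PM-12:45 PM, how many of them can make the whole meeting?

2

Ben and Bianca can make the full 12:15-12:45 slot — that's 2.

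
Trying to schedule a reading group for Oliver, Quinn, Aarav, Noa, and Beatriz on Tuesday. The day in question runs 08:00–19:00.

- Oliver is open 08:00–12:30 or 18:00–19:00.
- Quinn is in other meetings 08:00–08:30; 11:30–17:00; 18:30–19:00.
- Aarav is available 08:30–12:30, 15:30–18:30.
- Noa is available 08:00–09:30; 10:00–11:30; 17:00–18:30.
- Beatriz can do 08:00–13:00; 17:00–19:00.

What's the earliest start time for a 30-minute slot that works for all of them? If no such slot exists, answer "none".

08:30

Oliver free: 08:00-12:30, 18:00-19:00.
Quinn free: 08:30-11:30, 17:00-18:30 (invert busy blocks within the working day).
Aarav free: 08:30-12:30, 15:30-18:30.
Noa free: 08:00-09:30, 10:00-11:30, 17:00-18:30.
Beatriz free: 08:00-13:00, 17:00-19:00.
Oliver ∩ Quinn: 08:30-11:30, 18:00-18:30.
Oliver ∩ Quinn ∩ Aarav: 08:30-11:30, 18:00-18:30.
Oliver ∩ Quinn ∩ Aarav ∩ Noa: 08:30-09:30, 10:00-11:30, 18:00-18:30.
Oliver ∩ Quinn ∩ Aarav ∩ Noa ∩ Beatriz: 08:30-09:30, 10:00-11:30, 18:00-18:30.
So the common availability across everyone is 08:30-09:30, 10:00-11:30, 18:00-18:30.
The first common window of at least 30 minutes is 08:30-09:30, so the earliest start is 08:30.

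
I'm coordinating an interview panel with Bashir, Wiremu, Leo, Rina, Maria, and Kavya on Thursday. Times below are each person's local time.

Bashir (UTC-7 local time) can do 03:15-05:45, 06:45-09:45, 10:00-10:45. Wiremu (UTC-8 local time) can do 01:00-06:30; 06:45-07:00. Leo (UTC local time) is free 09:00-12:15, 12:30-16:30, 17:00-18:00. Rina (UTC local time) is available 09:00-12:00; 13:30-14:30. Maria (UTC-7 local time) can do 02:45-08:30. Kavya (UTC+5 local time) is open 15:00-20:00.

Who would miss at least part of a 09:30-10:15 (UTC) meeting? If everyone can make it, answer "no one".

Bashir in UTC: 10:15-12:45, 13:45-16:45, 17:00-17:45 (add 7h to convert from UTC-7).
Wiremu in UTC: 09:00-14:30, 14:45-15:00 (add 8h to convert from UTC-8).
Leo in UTC: 09:00-12:15, 12:30-16:30, 17:00-18:00.
Rina in UTC: 09:00-12:00, 13:30-14:30.
Maria in UTC: 09:45-15:30 (add 7h to convert from UTC-7).
Kavya in UTC: 10:00-15:00 (subtract 5h to convert from UTC+5).
Bashir: not fully free for 09:30-10:15. Wiremu: free for 09:30-10:15. Leo: free for 09:30-10:15. Rina: free for 09:30-10:15. Maria: not fully free for 09:30-10:15. Kavya: not fully free for 09:30-10:15.

Bashir, Kavya, Maria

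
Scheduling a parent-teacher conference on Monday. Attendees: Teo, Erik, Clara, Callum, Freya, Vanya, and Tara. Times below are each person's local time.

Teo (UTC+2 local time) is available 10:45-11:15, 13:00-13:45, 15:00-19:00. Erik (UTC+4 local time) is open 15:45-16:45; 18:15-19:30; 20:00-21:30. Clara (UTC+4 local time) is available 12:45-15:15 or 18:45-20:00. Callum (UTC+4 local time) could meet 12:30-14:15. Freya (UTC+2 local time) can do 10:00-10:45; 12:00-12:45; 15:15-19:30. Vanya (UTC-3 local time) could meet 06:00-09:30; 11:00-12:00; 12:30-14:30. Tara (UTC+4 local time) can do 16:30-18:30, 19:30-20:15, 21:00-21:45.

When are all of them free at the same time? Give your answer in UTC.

none

Teo in UTC: 08:45-09:15, 11:00-11:45, 13:00-17:00 (subtract 2h to convert from UTC+2).
Erik in UTC: 11:45-12:45, 14:15-15:30, 16:00-17:30 (subtract 4h to convert from UTC+4).
Clara in UTC: 08:45-11:15, 14:45-16:00 (subtract 4h to convert from UTC+4).
Callum in UTC: 08:30-10:15 (subtract 4h to convert from UTC+4).
Freya in UTC: 08:00-08:45, 10:00-10:45, 13:15-17:30 (subtract 2h to convert from UTC+2).
Vanya in UTC: 09:00-12:30, 14:00-15:00, 15:30-17:30 (add 3h to convert from UTC-3).
Tara in UTC: 12:30-14:30, 15:30-16:15, 17:00-17:45 (subtract 4h to convert from UTC+4).
Teo ∩ Erik: 14:15-15:30, 16:00-17:00.
Teo ∩ Erik ∩ Clara: 14:45-15:30.
Teo ∩ Erik ∩ Clara ∩ Callum: ∅.
Teo ∩ Erik ∩ Clara ∩ Callum ∩ Freya: ∅.
Teo ∩ Erik ∩ Clara ∩ Callum ∩ Freya ∩ Vanya: ∅.
Teo ∩ Erik ∩ Clara ∩ Callum ∩ Freya ∩ Vanya ∩ Tara: ∅.
There is no time when everyone is free.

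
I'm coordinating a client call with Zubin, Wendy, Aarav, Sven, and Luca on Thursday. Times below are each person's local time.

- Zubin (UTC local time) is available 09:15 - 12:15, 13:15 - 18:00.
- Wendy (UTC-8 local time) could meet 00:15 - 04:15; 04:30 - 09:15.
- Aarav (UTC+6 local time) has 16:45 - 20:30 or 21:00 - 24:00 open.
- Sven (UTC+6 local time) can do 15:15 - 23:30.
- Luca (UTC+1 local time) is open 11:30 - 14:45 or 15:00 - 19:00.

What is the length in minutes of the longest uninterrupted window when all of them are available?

135

Zubin in UTC: 09:15-12:15, 13:15-18:00.
Wendy in UTC: 08:15-12:15, 12:30-17:15 (add 8h to convert from UTC-8).
Aarav in UTC: 10:45-14:30, 15:00-18:00 (subtract 6h to convert from UTC+6).
Sven in UTC: 09:15-17:30 (subtract 6h to convert from UTC+6).
Luca in UTC: 10:30-13:45, 14:00-18:00 (subtract 1h to convert from UTC+1).
Zubin ∩ Wendy: 09:15-12:15, 13:15-17:15.
Zubin ∩ Wendy ∩ Aarav: 10:45-12:15, 13:15-14:30, 15:00-17:15.
Zubin ∩ Wendy ∩ Aarav ∩ Sven: 10:45-12:15, 13:15-14:30, 15:00-17:15.
Zubin ∩ Wendy ∩ Aarav ∩ Sven ∩ Luca: 10:45-12:15, 13:15-13:45, 14:00-14:30, 15:00-17:15.
Those are the intersection windows.
The longest is 15:00-17:15 at 135 minutes.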